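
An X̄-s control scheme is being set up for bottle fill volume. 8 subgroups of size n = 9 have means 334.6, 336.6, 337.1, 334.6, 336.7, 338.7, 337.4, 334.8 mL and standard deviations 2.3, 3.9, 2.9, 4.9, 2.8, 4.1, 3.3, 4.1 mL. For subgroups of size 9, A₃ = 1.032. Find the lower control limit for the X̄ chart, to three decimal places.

332.662

X̄̄ = (334.6 + 336.6 + 337.1 + 334.6 + 336.7 + 338.7 + 337.4 + 334.8) / 8 = 336.3125
s̄ = (2.3 + 3.9 + 2.9 + 4.9 + 2.8 + 4.1 + 3.3 + 4.1) / 8 = 3.5375
LCL = X̄̄ − A₃·s̄ = 336.3125 − 1.032 × 3.5375 = 332.6618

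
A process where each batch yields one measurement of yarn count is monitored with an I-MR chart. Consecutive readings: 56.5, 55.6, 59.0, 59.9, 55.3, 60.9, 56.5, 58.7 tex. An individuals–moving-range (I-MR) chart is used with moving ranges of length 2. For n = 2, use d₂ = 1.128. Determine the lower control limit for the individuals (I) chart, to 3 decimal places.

X̄ = (56.5 + 55.6 + 59.0 + 59.9 + 55.3 + 60.9 + 56.5 + 58.7) / 8 = 57.8000
Moving ranges: 0.9, 3.4, 0.9, 4.6, 5.6, 4.4, 2.2; M̄R̄ = 22.0000 / 7 = 3.1429
LCL = X̄ − 3·M̄R̄/d₂ = 57.8000 − 3 × 3.1429 / 1.128 = 49.4413

49.441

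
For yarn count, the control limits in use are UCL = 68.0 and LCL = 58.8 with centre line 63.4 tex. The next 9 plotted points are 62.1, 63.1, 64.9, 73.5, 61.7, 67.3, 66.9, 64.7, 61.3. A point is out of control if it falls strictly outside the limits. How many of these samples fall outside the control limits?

Compare each point to [58.8, 68.0]: sample 4 = 73.5 > UCL.

1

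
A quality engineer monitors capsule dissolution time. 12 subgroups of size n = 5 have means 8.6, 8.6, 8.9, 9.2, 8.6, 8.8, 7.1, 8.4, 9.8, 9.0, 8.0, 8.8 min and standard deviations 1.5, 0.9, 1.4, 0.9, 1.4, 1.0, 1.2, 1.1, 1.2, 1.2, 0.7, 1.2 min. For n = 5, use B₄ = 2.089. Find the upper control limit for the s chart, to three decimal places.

s̄ = (1.5 + 0.9 + 1.4 + 0.9 + 1.4 + 1.0 + 1.2 + 1.1 + 1.2 + 1.2 + 0.7 + 1.2) / 12 = 1.1417
UCL_s = B₄·s̄ = 2.089 × 1.1417 = 2.3849

2.385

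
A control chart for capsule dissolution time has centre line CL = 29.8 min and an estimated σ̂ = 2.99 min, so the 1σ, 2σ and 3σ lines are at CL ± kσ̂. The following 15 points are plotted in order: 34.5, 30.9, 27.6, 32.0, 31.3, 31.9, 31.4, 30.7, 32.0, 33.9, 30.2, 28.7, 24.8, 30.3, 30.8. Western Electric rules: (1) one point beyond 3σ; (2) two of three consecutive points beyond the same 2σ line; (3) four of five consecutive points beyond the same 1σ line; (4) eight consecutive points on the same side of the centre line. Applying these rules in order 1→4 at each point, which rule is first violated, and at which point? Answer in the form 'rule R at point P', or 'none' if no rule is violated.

Zone of each point (C = within 1σ̂, B = 1σ̂–2σ̂, A = 2σ̂–3σ̂, * = beyond 3σ̂; sign = side of CL): 1:+B, 2:+C, 3:-C, 4:+C, 5:+C, 6:+C, 7:+C, 8:+C, 9:+C, 10:+B, 11:+C, 12:-C, 13:-B, 14:+C, 15:+C
Rule 4 (eight consecutive points on the same side of the centre line) is satisfied at point 11.

rule 4 at point 11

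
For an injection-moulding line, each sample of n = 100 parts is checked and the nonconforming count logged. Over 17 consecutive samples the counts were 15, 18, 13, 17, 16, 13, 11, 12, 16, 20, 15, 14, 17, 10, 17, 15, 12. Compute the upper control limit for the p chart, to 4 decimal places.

p̄ = Σdᵢ / (k·n) = 251 / (17 × 100) = 0.14765
UCL = p̄ + 3·√(p̄(1−p̄)/n) = 0.14765 + 3 × √(0.14765×0.85235/100) = 0.14765 + 3 × 0.03547 = 0.25407

0.2541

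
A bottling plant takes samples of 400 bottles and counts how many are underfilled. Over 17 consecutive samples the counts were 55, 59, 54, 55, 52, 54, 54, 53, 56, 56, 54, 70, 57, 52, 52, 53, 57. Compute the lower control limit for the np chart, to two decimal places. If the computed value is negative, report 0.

p̄ = Σdᵢ / (k·n) = 943 / (17 × 400) = 0.13868
LCL = np̄ − 3·√(np̄(1−p̄)) = 55.4706 − 3 × 6.9122 = 34.7341

34.73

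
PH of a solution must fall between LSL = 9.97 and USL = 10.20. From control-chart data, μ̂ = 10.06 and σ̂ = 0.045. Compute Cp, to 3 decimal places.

Cp = (USL − LSL) / (6σ̂) = (10.20 − 9.97) / (6 × 0.045) = 0.2300 / 0.2700 = 0.8519

0.852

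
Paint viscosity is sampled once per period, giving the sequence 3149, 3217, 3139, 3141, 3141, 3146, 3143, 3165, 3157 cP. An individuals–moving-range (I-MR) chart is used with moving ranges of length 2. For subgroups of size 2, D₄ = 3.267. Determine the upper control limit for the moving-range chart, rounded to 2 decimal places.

75.96

Moving ranges: 68, 78, 2, 0, 5, 3, 22, 8; M̄R̄ = 186.0000 / 8 = 23.2500
UCL_MR = D₄·M̄R̄ = 3.267 × 23.2500 = 75.9578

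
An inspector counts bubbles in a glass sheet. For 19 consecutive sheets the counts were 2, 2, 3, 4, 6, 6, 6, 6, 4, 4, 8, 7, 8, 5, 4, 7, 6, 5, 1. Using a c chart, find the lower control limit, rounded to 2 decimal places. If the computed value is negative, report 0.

c̄ = (2 + 2 + 3 + 4 + 6 + 6 + 6 + 6 + 4 + 4 + 8 + 7 + 8 + 5 + 4 + 7 + 6 + 5 + 1) / 19 = 94 / 19 = 4.9474
LCL = c̄ − 3√c̄ = 4.9474 − 3 × 2.2243 = -1.7254 → 0 (cannot be negative)

0.00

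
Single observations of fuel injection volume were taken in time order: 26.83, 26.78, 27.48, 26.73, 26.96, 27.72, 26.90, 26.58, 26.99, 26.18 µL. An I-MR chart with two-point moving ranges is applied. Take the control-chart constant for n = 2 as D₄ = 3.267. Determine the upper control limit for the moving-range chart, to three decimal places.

Moving ranges: 0.05, 0.70, 0.75, 0.23, 0.76, 0.82, 0.32, 0.41, 0.81; M̄R̄ = 4.8500 / 9 = 0.5389
UCL_MR = D₄·M̄R̄ = 3.267 × 0.5389 = 1.7605

1.761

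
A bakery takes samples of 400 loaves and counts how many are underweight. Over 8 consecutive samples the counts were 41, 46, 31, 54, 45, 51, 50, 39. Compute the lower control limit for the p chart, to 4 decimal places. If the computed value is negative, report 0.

p̄ = Σdᵢ / (k·n) = 357 / (8 × 400) = 0.11156
LCL = p̄ − 3·√(p̄(1−p̄)/n) = 0.11156 − 3 × 0.01574 = 0.06434

0.0643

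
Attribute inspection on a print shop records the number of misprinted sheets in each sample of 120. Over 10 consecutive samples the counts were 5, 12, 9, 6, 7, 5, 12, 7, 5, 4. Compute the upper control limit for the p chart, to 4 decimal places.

0.1250

p̄ = Σdᵢ / (k·n) = 72 / (10 × 120) = 0.06000
UCL = p̄ + 3·√(p̄(1−p̄)/n) = 0.06000 + 3 × √(0.06000×0.94000/120) = 0.06000 + 3 × 0.02168 = 0.12504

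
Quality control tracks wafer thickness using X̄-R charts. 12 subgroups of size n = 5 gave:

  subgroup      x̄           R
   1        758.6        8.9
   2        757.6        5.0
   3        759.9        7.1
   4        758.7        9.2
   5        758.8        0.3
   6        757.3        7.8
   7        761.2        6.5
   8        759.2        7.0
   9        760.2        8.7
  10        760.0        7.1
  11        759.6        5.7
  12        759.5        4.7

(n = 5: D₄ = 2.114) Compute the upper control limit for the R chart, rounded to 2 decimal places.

13.74

R̄ = (8.9 + 5.0 + 7.1 + 9.2 + 0.3 + 7.8 + 6.5 + 7.0 + 8.7 + 7.1 + 5.7 + 4.7) / 12 = 78.0000 / 12 = 6.5000
UCL_R = D₄·R̄ = 2.114 × 6.5000 = 13.7410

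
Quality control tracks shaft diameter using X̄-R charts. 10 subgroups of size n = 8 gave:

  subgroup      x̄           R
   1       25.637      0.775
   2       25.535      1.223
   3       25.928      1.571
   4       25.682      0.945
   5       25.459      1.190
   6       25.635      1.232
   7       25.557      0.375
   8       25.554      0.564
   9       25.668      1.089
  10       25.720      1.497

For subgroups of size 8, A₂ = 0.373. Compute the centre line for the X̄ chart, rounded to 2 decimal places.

25.64

X̄̄ = (25.637 + 25.535 + 25.928 + 25.682 + 25.459 + 25.635 + 25.557 + 25.554 + 25.668 + 25.720) / 10 = 256.3750 / 10 = 25.6375
CL = X̄̄ = 25.6375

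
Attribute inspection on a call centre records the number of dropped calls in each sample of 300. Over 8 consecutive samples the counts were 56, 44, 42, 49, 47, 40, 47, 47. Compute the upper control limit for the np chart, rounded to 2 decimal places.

65.31

p̄ = Σdᵢ / (k·n) = 372 / (8 × 300) = 0.15500
UCL = np̄ + 3·√(np̄(1−p̄)) = 46.5000 + 3 × √(46.5000×0.84500) = 46.5000 + 3 × 6.2684 = 65.3051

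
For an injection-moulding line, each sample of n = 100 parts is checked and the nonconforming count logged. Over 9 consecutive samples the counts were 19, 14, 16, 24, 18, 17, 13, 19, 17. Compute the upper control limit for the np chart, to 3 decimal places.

p̄ = Σdᵢ / (k·n) = 157 / (9 × 100) = 0.17444
UCL = np̄ + 3·√(np̄(1−p̄)) = 17.4444 + 3 × √(17.4444×0.82556) = 17.4444 + 3 × 3.7949 = 28.8292

28.829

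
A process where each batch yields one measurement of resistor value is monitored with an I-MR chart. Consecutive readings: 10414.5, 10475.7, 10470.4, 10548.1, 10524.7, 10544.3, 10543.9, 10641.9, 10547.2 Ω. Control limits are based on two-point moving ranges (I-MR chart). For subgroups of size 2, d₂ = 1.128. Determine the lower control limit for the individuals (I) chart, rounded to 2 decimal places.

10396.98

X̄ = (10414.5 + 10475.7 + 10470.4 + 10548.1 + 10524.7 + 10544.3 + 10543.9 + 10641.9 + 10547.2) / 9 = 10523.4111
Moving ranges: 61.2, 5.3, 77.7, 23.4, 19.6, 0.4, 98.0, 94.7; M̄R̄ = 380.3000 / 8 = 47.5375
LCL = X̄ − 3·M̄R̄/d₂ = 10523.4111 − 3 × 47.5375 / 1.128 = 10396.9816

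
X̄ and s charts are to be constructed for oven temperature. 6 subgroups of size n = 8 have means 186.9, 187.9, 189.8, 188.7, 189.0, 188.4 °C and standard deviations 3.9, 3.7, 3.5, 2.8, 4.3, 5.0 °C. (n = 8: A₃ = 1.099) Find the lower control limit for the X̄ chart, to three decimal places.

X̄̄ = (186.9 + 187.9 + 189.8 + 188.7 + 189.0 + 188.4) / 6 = 188.4500
s̄ = (3.9 + 3.7 + 3.5 + 2.8 + 4.3 + 5.0) / 6 = 3.8667
LCL = X̄̄ − A₃·s̄ = 188.4500 − 1.099 × 3.8667 = 184.2005

184.201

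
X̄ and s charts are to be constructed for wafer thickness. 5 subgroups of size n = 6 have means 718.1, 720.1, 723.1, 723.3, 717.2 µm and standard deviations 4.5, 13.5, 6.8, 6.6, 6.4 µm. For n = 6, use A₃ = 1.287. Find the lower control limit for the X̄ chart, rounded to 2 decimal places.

710.63

X̄̄ = (718.1 + 720.1 + 723.1 + 723.3 + 717.2) / 5 = 720.3600
s̄ = (4.5 + 13.5 + 6.8 + 6.6 + 6.4) / 5 = 7.5600
LCL = X̄̄ − A₃·s̄ = 720.3600 − 1.287 × 7.5600 = 710.6303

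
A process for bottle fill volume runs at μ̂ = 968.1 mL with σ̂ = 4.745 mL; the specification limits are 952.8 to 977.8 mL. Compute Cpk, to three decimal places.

Cpu = (USL − μ̂) / (3σ̂) = (977.8 − 968.1) / (3 × 4.745) = 0.6814; Cpl = (μ̂ − LSL) / (3σ̂) = (968.1 − 952.8) / (3 × 4.745) = 1.0748; Cpk = min(Cpu, Cpl) = 0.6814

0.681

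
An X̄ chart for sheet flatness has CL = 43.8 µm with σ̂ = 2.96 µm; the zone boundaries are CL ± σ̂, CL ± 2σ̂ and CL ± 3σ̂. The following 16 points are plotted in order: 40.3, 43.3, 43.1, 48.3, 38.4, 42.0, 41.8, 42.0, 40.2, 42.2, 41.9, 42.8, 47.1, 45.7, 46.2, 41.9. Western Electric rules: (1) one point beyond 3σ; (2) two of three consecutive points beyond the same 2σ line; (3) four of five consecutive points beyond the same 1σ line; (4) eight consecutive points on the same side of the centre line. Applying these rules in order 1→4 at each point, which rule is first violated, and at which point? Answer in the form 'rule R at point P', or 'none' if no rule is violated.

Zone of each point (C = within 1σ̂, B = 1σ̂–2σ̂, A = 2σ̂–3σ̂, * = beyond 3σ̂; sign = side of CL): 1:-B, 2:-C, 3:-C, 4:+B, 5:-B, 6:-C, 7:-C, 8:-C, 9:-B, 10:-C, 11:-C, 12:-C, 13:+B, 14:+C, 15:+C, 16:-C
Rule 4 (eight consecutive points on the same side of the centre line) is satisfied at point 12.

rule 4 at point 12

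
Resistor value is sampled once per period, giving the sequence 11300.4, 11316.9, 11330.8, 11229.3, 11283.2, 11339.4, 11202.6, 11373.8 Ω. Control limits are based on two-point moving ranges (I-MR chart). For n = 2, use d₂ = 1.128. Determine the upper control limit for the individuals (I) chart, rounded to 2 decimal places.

11506.02

X̄ = (11300.4 + 11316.9 + 11330.8 + 11229.3 + 11283.2 + 11339.4 + 11202.6 + 11373.8) / 8 = 11297.0500
Moving ranges: 16.5, 13.9, 101.5, 53.9, 56.2, 136.8, 171.2; M̄R̄ = 550.0000 / 7 = 78.5714
UCL = X̄ + 3·M̄R̄/d₂ = 11297.0500 + 3 × 78.5714 / 1.128 = 11506.0166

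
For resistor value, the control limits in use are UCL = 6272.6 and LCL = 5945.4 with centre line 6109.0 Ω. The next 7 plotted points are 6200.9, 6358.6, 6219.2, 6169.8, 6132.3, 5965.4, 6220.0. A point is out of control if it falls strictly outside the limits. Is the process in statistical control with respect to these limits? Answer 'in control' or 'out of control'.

Compare each point to [5945.4, 6272.6]: sample 2 = 6358.6 > UCL.

out of control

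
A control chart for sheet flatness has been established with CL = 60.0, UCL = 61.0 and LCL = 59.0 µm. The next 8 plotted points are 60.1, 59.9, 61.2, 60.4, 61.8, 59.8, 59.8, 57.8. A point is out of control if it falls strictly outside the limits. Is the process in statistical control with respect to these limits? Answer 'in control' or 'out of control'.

Compare each point to [59.0, 61.0]: sample 3 = 61.2 > UCL; sample 5 = 61.8 > UCL; sample 8 = 57.8 < LCL.

out of control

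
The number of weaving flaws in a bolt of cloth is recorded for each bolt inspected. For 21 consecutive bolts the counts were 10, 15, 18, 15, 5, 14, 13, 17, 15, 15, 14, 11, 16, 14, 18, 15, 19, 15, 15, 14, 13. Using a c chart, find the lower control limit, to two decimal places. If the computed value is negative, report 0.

c̄ = (10 + 15 + 18 + 15 + 5 + 14 + 13 + 17 + 15 + 15 + 14 + 11 + 16 + 14 + 18 + 15 + 19 + 15 + 15 + 14 + 13) / 21 = 301 / 21 = 14.3333
LCL = c̄ − 3√c̄ = 14.3333 − 3 × 3.7859 = 2.9755

2.98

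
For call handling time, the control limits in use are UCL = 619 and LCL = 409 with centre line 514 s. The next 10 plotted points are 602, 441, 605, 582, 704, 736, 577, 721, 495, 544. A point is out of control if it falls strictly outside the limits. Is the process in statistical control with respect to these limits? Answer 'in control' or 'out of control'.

Compare each point to [409, 619]: sample 5 = 704 > UCL; sample 6 = 736 > UCL; sample 8 = 721 > UCL.

out of control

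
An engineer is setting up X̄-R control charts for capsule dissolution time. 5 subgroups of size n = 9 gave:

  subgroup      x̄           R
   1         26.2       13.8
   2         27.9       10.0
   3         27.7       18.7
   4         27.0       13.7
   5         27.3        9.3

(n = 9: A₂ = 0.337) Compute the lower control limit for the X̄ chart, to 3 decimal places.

22.805

X̄̄ = (26.2 + 27.9 + 27.7 + 27.0 + 27.3) / 5 = 136.1000 / 5 = 27.2200
R̄ = (13.8 + 10.0 + 18.7 + 13.7 + 9.3) / 5 = 65.5000 / 5 = 13.1000
LCL = X̄̄ − A₂·R̄ = 27.2200 − 0.337 × 13.1000 = 22.8053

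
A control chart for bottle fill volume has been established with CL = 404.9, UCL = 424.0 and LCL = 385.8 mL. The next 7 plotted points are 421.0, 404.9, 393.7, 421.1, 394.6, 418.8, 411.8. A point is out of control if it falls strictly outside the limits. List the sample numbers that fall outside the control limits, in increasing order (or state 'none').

none

All 7 points lie within [385.8, 424.0].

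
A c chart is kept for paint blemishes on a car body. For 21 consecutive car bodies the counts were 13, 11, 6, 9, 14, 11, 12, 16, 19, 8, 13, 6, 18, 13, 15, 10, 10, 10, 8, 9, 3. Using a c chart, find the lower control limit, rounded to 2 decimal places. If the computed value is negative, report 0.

1.13

c̄ = (13 + 11 + 6 + 9 + 14 + 11 + 12 + 16 + 19 + 8 + 13 + 6 + 18 + 13 + 15 + 10 + 10 + 10 + 8 + 9 + 3) / 21 = 234 / 21 = 11.1429
LCL = c̄ − 3√c̄ = 11.1429 − 3 × 3.3381 = 1.1286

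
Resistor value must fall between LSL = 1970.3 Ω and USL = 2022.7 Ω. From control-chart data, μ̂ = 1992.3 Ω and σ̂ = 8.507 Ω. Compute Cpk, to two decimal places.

Cpu = (USL − μ̂) / (3σ̂) = (2022.7 − 1992.3) / (3 × 8.507) = 1.1912; Cpl = (μ̂ − LSL) / (3σ̂) = (1992.3 − 1970.3) / (3 × 8.507) = 0.8620; Cpk = min(Cpu, Cpl) = 0.8620

0.86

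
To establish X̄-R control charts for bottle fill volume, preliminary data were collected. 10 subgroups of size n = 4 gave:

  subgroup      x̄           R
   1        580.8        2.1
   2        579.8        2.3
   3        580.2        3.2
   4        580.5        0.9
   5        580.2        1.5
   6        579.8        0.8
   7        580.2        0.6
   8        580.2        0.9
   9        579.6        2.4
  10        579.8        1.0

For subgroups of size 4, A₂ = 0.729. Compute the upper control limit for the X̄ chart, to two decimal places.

X̄̄ = (580.8 + 579.8 + 580.2 + 580.5 + 580.2 + 579.8 + 580.2 + 580.2 + 579.6 + 579.8) / 10 = 5801.1000 / 10 = 580.1100
R̄ = (2.1 + 2.3 + 3.2 + 0.9 + 1.5 + 0.8 + 0.6 + 0.9 + 2.4 + 1.0) / 10 = 15.7000 / 10 = 1.5700
UCL = X̄̄ + A₂·R̄ = 580.1100 + 0.729 × 1.5700 = 581.2545

581.25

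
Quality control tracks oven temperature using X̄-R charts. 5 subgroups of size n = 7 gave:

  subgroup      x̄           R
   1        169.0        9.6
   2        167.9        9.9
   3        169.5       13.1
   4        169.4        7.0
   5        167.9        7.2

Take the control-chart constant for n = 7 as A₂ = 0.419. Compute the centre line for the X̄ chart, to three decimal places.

168.740

X̄̄ = (169.0 + 167.9 + 169.5 + 169.4 + 167.9) / 5 = 843.7000 / 5 = 168.7400
CL = X̄̄ = 168.7400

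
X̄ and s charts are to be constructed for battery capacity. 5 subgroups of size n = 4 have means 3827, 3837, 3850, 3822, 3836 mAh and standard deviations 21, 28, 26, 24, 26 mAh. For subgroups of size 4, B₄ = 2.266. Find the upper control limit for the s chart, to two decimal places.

56.65

s̄ = (21 + 28 + 26 + 24 + 26) / 5 = 25.0000
UCL_s = B₄·s̄ = 2.266 × 25.0000 = 56.6500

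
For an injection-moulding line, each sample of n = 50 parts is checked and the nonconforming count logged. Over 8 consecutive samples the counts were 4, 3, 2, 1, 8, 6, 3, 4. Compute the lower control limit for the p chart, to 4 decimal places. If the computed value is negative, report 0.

p̄ = Σdᵢ / (k·n) = 31 / (8 × 50) = 0.07750
LCL = p̄ − 3·√(p̄(1−p̄)/n) = 0.07750 − 3 × 0.03781 = -0.03594 → 0 (negative, so LCL = 0)

0.0000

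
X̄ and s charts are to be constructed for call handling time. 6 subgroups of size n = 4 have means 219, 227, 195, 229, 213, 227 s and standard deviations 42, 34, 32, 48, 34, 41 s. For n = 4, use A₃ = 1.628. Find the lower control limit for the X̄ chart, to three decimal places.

155.655

X̄̄ = (219 + 227 + 195 + 229 + 213 + 227) / 6 = 218.3333
s̄ = (42 + 34 + 32 + 48 + 34 + 41) / 6 = 38.5000
LCL = X̄̄ − A₃·s̄ = 218.3333 − 1.628 × 38.5000 = 155.6553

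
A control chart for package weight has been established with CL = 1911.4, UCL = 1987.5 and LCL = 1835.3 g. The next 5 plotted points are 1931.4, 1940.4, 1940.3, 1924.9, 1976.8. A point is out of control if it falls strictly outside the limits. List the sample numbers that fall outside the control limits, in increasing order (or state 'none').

none

All 5 points lie within [1835.3, 1987.5].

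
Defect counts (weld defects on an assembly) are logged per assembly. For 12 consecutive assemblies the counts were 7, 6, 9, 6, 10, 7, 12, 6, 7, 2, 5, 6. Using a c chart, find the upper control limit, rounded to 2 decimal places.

14.81

c̄ = (7 + 6 + 9 + 6 + 10 + 7 + 12 + 6 + 7 + 2 + 5 + 6) / 12 = 83 / 12 = 6.9167
UCL = c̄ + 3√c̄ = 6.9167 + 3 × √6.9167 = 6.9167 + 3 × 2.6300 = 14.8065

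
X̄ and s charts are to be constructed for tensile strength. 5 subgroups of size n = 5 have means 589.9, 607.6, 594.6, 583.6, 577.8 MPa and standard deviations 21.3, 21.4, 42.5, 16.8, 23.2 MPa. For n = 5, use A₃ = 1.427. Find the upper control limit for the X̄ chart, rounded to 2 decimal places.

626.43

X̄̄ = (589.9 + 607.6 + 594.6 + 583.6 + 577.8) / 5 = 590.7000
s̄ = (21.3 + 21.4 + 42.5 + 16.8 + 23.2) / 5 = 25.0400
UCL = X̄̄ + A₃·s̄ = 590.7000 + 1.427 × 25.0400 = 626.4321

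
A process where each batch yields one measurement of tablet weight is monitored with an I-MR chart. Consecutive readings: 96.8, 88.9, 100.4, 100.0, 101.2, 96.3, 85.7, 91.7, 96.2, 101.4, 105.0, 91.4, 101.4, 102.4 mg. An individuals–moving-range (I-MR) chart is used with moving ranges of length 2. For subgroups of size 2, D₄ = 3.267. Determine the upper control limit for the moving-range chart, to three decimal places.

20.205

Moving ranges: 7.9, 11.5, 0.4, 1.2, 4.9, 10.6, 6.0, 4.5, 5.2, 3.6, 13.6, 10.0, 1.0; M̄R̄ = 80.4000 / 13 = 6.1846
UCL_MR = D₄·M̄R̄ = 3.267 × 6.1846 = 20.2051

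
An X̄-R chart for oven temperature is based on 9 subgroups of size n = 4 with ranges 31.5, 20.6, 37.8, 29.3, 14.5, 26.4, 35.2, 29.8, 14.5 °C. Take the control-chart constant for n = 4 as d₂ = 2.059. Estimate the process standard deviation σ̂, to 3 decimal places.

R̄ = (31.5 + 20.6 + 37.8 + 29.3 + 14.5 + 26.4 + 35.2 + 29.8 + 14.5) / 9 = 26.6222
σ̂ = R̄ / d₂ = 26.6222 / 2.059 = 12.9297

12.930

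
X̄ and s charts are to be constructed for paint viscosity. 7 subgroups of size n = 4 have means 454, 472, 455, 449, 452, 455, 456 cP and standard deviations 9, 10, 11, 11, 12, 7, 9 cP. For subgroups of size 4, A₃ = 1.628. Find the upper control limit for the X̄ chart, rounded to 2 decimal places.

472.19

X̄̄ = (454 + 472 + 455 + 449 + 452 + 455 + 456) / 7 = 456.1429
s̄ = (9 + 10 + 11 + 11 + 12 + 7 + 9) / 7 = 9.8571
UCL = X̄̄ + A₃·s̄ = 456.1429 + 1.628 × 9.8571 = 472.1903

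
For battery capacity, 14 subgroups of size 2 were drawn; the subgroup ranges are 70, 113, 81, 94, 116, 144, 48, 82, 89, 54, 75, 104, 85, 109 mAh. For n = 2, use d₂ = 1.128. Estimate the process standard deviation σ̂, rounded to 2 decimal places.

R̄ = (70 + 113 + 81 + 94 + 116 + 144 + 48 + 82 + 89 + 54 + 75 + 104 + 85 + 109) / 14 = 90.2857
σ̂ = R̄ / d₂ = 90.2857 / 1.128 = 80.0405

80.04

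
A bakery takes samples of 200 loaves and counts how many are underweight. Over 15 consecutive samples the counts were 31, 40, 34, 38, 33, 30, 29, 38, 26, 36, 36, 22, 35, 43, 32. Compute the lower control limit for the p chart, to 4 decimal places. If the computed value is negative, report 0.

0.0884

p̄ = Σdᵢ / (k·n) = 503 / (15 × 200) = 0.16767
LCL = p̄ − 3·√(p̄(1−p̄)/n) = 0.16767 − 3 × 0.02642 = 0.08842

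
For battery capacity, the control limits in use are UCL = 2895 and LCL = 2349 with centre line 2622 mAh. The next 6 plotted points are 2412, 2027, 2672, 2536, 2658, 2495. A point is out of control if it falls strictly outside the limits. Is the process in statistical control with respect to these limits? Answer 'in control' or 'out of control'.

Compare each point to [2349, 2895]: sample 2 = 2027 < LCL.

out of control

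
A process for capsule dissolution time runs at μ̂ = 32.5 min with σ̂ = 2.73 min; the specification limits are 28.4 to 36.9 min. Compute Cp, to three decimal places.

0.519

Cp = (USL − LSL) / (6σ̂) = (36.9 − 28.4) / (6 × 2.73) = 8.5000 / 16.3800 = 0.5189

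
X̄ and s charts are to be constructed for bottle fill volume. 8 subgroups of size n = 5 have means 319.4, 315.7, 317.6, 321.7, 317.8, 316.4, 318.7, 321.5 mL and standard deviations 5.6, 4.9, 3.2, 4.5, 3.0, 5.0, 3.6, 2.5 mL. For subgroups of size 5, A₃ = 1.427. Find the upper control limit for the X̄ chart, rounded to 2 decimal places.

324.36

X̄̄ = (319.4 + 315.7 + 317.6 + 321.7 + 317.8 + 316.4 + 318.7 + 321.5) / 8 = 318.6000
s̄ = (5.6 + 4.9 + 3.2 + 4.5 + 3.0 + 5.0 + 3.6 + 2.5) / 8 = 4.0375
UCL = X̄̄ + A₃·s̄ = 318.6000 + 1.427 × 4.0375 = 324.3615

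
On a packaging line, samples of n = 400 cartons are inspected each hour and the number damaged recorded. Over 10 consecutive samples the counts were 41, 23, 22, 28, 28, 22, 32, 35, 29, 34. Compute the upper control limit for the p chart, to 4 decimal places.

p̄ = Σdᵢ / (k·n) = 294 / (10 × 400) = 0.07350
UCL = p̄ + 3·√(p̄(1−p̄)/n) = 0.07350 + 3 × √(0.07350×0.92650/400) = 0.07350 + 3 × 0.01305 = 0.11264

0.1126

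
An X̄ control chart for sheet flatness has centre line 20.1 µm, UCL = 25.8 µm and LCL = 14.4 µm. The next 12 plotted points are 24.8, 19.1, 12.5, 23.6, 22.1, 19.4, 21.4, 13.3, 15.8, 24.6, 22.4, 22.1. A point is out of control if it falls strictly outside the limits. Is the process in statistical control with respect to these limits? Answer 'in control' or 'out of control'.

out of control

Compare each point to [14.4, 25.8]: sample 3 = 12.5 < LCL; sample 8 = 13.3 < LCL.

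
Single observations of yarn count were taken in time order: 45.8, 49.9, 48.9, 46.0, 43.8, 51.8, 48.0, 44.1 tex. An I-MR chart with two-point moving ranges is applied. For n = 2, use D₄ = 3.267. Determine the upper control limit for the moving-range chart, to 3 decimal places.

12.088

Moving ranges: 4.1, 1.0, 2.9, 2.2, 8.0, 3.8, 3.9; M̄R̄ = 25.9000 / 7 = 3.7000
UCL_MR = D₄·M̄R̄ = 3.267 × 3.7000 = 12.0879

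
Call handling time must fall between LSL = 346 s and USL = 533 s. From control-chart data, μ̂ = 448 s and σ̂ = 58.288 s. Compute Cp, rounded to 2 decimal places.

Cp = (USL − LSL) / (6σ̂) = (533 − 346) / (6 × 58.288) = 187.0000 / 349.7280 = 0.5347

0.53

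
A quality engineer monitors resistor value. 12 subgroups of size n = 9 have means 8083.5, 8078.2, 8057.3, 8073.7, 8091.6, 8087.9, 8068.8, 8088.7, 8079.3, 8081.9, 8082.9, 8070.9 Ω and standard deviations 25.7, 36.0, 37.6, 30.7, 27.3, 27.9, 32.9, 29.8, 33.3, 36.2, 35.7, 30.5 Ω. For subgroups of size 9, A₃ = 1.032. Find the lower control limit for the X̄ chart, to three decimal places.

X̄̄ = (8083.5 + 8078.2 + 8057.3 + 8073.7 + 8091.6 + 8087.9 + 8068.8 + 8088.7 + 8079.3 + 8081.9 + 8082.9 + 8070.9) / 12 = 8078.7250
s̄ = (25.7 + 36.0 + 37.6 + 30.7 + 27.3 + 27.9 + 32.9 + 29.8 + 33.3 + 36.2 + 35.7 + 30.5) / 12 = 31.9667
LCL = X̄̄ − A₃·s̄ = 8078.7250 − 1.032 × 31.9667 = 8045.7354

8045.735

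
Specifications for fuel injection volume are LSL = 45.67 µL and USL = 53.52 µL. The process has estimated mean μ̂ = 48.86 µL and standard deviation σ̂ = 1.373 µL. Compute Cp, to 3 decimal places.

0.953

Cp = (USL − LSL) / (6σ̂) = (53.52 − 45.67) / (6 × 1.373) = 7.8500 / 8.2380 = 0.9529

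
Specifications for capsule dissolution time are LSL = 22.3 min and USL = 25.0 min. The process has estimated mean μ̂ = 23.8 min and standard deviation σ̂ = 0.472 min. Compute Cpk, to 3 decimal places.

Cpu = (USL − μ̂) / (3σ̂) = (25.0 − 23.8) / (3 × 0.472) = 0.8475; Cpl = (μ̂ − LSL) / (3σ̂) = (23.8 − 22.3) / (3 × 0.472) = 1.0593; Cpk = min(Cpu, Cpl) = 0.8475

0.847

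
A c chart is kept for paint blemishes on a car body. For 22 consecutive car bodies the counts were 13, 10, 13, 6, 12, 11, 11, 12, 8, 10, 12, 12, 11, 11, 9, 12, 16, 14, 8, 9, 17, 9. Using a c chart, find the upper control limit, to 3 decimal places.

c̄ = (13 + 10 + 13 + 6 + 12 + 11 + 11 + 12 + 8 + 10 + 12 + 12 + 11 + 11 + 9 + 12 + 16 + 14 + 8 + 9 + 17 + 9) / 22 = 246 / 22 = 11.1818
UCL = c̄ + 3√c̄ = 11.1818 + 3 × √11.1818 = 11.1818 + 3 × 3.3439 = 21.2136

21.214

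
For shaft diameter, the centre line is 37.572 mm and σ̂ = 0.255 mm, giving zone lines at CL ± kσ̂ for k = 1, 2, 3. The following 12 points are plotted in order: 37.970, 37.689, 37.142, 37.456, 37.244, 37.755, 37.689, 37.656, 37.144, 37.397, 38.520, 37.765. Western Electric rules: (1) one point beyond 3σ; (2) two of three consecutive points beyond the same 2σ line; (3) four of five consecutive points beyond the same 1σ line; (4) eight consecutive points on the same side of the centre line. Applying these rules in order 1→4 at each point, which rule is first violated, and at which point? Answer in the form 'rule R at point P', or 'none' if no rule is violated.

Zone of each point (C = within 1σ̂, B = 1σ̂–2σ̂, A = 2σ̂–3σ̂, * = beyond 3σ̂; sign = side of CL): 1:+B, 2:+C, 3:-B, 4:-C, 5:-B, 6:+C, 7:+C, 8:+C, 9:-B, 10:-C, 11:+*, 12:+C
Rule 1 (one point beyond the 3σ limits) is satisfied at point 11.

rule 1 at point 11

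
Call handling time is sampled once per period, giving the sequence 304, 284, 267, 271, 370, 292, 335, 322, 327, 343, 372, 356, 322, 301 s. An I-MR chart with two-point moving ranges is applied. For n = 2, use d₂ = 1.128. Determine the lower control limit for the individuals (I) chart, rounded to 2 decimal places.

X̄ = (304 + 284 + 267 + 271 + 370 + 292 + 335 + 322 + 327 + 343 + 372 + 356 + 322 + 301) / 14 = 319.0000
Moving ranges: 20, 17, 4, 99, 78, 43, 13, 5, 16, 29, 16, 34, 21; M̄R̄ = 395.0000 / 13 = 30.3846
LCL = X̄ − 3·M̄R̄/d₂ = 319.0000 − 3 × 30.3846 / 1.128 = 238.1899

238.19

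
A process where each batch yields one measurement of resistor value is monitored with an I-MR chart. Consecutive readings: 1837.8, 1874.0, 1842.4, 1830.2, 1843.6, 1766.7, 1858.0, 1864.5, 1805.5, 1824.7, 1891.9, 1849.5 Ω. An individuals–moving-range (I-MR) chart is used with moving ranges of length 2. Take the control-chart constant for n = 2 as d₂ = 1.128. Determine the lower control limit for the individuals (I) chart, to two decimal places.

X̄ = (1837.8 + 1874.0 + 1842.4 + 1830.2 + 1843.6 + 1766.7 + 1858.0 + 1864.5 + 1805.5 + 1824.7 + 1891.9 + 1849.5) / 12 = 1840.7333
Moving ranges: 36.2, 31.6, 12.2, 13.4, 76.9, 91.3, 6.5, 59.0, 19.2, 67.2, 42.4; M̄R̄ = 455.9000 / 11 = 41.4455
LCL = X̄ − 3·M̄R̄/d₂ = 1840.7333 − 3 × 41.4455 / 1.128 = 1730.5061

1730.51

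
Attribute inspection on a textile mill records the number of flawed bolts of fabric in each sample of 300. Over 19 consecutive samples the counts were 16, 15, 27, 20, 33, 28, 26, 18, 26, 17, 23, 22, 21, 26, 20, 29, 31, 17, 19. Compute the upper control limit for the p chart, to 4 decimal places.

0.1221

p̄ = Σdᵢ / (k·n) = 434 / (19 × 300) = 0.07614
UCL = p̄ + 3·√(p̄(1−p̄)/n) = 0.07614 + 3 × √(0.07614×0.92386/300) = 0.07614 + 3 × 0.01531 = 0.12208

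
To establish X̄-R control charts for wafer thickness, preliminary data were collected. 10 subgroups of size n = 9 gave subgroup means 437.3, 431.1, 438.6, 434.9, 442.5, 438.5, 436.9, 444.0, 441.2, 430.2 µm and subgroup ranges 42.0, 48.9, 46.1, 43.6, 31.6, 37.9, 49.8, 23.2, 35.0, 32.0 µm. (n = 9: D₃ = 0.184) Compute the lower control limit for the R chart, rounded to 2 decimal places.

R̄ = (42.0 + 48.9 + 46.1 + 43.6 + 31.6 + 37.9 + 49.8 + 23.2 + 35.0 + 32.0) / 10 = 390.1000 / 10 = 39.0100
LCL_R = D₃·R̄ = 0.184 × 39.0100 = 7.1778

7.18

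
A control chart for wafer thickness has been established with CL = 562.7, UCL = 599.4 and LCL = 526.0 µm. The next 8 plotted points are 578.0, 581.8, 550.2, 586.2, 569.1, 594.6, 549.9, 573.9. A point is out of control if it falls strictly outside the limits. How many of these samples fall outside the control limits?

All 8 points lie within [526.0, 599.4].

0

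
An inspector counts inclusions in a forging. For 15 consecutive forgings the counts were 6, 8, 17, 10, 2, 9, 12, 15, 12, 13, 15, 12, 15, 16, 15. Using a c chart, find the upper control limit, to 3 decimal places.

22.105

c̄ = (6 + 8 + 17 + 10 + 2 + 9 + 12 + 15 + 12 + 13 + 15 + 12 + 15 + 16 + 15) / 15 = 177 / 15 = 11.8000
UCL = c̄ + 3√c̄ = 11.8000 + 3 × √11.8000 = 11.8000 + 3 × 3.4351 = 22.1053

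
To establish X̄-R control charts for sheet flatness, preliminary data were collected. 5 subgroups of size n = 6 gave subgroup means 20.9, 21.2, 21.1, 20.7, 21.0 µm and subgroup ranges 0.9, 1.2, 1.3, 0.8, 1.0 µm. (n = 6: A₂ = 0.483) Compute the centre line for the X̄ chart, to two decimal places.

X̄̄ = (20.9 + 21.2 + 21.1 + 20.7 + 21.0) / 5 = 104.9000 / 5 = 20.9800
CL = X̄̄ = 20.9800

20.98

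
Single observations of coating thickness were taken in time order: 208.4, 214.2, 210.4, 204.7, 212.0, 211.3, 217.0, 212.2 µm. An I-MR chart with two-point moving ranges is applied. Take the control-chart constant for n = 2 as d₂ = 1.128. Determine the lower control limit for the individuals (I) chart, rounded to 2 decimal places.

198.43

X̄ = (208.4 + 214.2 + 210.4 + 204.7 + 212.0 + 211.3 + 217.0 + 212.2) / 8 = 211.2750
Moving ranges: 5.8, 3.8, 5.7, 7.3, 0.7, 5.7, 4.8; M̄R̄ = 33.8000 / 7 = 4.8286
LCL = X̄ − 3·M̄R̄/d₂ = 211.2750 − 3 × 4.8286 / 1.128 = 198.4331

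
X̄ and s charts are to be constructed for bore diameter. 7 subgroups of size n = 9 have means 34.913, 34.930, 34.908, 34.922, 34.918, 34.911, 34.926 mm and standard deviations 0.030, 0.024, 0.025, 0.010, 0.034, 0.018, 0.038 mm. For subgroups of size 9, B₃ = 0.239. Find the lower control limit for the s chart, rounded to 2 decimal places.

0.01

s̄ = (0.030 + 0.024 + 0.025 + 0.010 + 0.034 + 0.018 + 0.038) / 7 = 0.0256
LCL_s = B₃·s̄ = 0.239 × 0.0256 = 0.0061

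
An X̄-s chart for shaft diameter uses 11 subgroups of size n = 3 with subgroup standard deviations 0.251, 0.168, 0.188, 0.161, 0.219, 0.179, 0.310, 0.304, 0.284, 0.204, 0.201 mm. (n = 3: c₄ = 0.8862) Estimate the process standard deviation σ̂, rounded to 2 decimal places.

0.25

s̄ = (0.251 + 0.168 + 0.188 + 0.161 + 0.219 + 0.179 + 0.310 + 0.304 + 0.284 + 0.204 + 0.201) / 11 = 0.2245
σ̂ = s̄ / c₄ = 0.2245 / 0.8862 = 0.2533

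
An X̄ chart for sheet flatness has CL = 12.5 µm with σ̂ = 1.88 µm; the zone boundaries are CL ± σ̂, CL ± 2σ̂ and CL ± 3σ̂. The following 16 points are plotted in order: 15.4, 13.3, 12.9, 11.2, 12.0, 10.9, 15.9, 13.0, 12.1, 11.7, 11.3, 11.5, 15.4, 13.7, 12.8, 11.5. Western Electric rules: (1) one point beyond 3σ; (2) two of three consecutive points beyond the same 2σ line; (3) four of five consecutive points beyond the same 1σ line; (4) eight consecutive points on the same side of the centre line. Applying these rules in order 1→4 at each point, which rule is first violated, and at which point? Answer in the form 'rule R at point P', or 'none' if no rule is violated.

Zone of each point (C = within 1σ̂, B = 1σ̂–2σ̂, A = 2σ̂–3σ̂, * = beyond 3σ̂; sign = side of CL): 1:+B, 2:+C, 3:+C, 4:-C, 5:-C, 6:-C, 7:+B, 8:+C, 9:-C, 10:-C, 11:-C, 12:-C, 13:+B, 14:+C, 15:+C, 16:-C
No rule fires across all 16 points.

none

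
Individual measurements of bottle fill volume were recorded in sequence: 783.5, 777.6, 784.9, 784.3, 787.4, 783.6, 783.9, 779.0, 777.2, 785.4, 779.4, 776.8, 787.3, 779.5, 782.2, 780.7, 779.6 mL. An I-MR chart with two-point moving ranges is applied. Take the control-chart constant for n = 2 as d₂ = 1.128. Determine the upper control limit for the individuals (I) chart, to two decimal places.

793.22

X̄ = (783.5 + 777.6 + 784.9 + 784.3 + 787.4 + 783.6 + 783.9 + 779.0 + 777.2 + 785.4 + 779.4 + 776.8 + 787.3 + 779.5 + 782.2 + 780.7 + 779.6) / 17 = 781.9000
Moving ranges: 5.9, 7.3, 0.6, 3.1, 3.8, 0.3, 4.9, 1.8, 8.2, 6.0, 2.6, 10.5, 7.8, 2.7, 1.5, 1.1; M̄R̄ = 68.1000 / 16 = 4.2562
UCL = X̄ + 3·M̄R̄/d₂ = 781.9000 + 3 × 4.2562 / 1.128 = 793.2198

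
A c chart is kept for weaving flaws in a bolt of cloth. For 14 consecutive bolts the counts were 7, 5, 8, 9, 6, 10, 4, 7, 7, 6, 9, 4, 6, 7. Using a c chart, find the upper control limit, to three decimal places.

c̄ = (7 + 5 + 8 + 9 + 6 + 10 + 4 + 7 + 7 + 6 + 9 + 4 + 6 + 7) / 14 = 95 / 14 = 6.7857
UCL = c̄ + 3√c̄ = 6.7857 + 3 × √6.7857 = 6.7857 + 3 × 2.6049 = 14.6005

14.601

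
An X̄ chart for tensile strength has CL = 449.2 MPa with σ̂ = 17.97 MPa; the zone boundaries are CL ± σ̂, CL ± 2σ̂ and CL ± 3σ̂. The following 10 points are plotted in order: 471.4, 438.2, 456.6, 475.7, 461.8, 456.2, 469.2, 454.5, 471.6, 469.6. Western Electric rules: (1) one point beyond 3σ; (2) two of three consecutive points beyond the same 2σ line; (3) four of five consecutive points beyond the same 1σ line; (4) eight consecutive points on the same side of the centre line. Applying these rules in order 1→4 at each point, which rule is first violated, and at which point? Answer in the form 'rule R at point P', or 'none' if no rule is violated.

Zone of each point (C = within 1σ̂, B = 1σ̂–2σ̂, A = 2σ̂–3σ̂, * = beyond 3σ̂; sign = side of CL): 1:+B, 2:-C, 3:+C, 4:+B, 5:+C, 6:+C, 7:+B, 8:+C, 9:+B, 10:+B
Rule 4 (eight consecutive points on the same side of the centre line) is satisfied at point 10.

rule 4 at point 10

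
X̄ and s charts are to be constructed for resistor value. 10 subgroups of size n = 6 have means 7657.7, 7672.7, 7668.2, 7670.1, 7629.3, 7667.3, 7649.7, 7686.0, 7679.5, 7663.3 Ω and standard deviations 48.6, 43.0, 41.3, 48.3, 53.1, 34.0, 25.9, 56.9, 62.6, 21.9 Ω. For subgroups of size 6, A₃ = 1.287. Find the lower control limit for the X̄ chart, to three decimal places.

X̄̄ = (7657.7 + 7672.7 + 7668.2 + 7670.1 + 7629.3 + 7667.3 + 7649.7 + 7686.0 + 7679.5 + 7663.3) / 10 = 7664.3800
s̄ = (48.6 + 43.0 + 41.3 + 48.3 + 53.1 + 34.0 + 25.9 + 56.9 + 62.6 + 21.9) / 10 = 43.5600
LCL = X̄̄ − A₃·s̄ = 7664.3800 − 1.287 × 43.5600 = 7608.3183

7608.318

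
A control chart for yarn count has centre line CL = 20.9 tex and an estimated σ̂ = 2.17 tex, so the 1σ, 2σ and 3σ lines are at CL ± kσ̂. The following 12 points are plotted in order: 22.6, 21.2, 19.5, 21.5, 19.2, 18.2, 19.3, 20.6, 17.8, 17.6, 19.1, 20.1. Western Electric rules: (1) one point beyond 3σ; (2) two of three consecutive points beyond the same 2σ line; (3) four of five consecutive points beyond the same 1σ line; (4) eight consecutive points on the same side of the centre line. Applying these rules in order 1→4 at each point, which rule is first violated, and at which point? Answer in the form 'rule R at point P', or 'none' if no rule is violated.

rule 4 at point 12

Zone of each point (C = within 1σ̂, B = 1σ̂–2σ̂, A = 2σ̂–3σ̂, * = beyond 3σ̂; sign = side of CL): 1:+C, 2:+C, 3:-C, 4:+C, 5:-C, 6:-B, 7:-C, 8:-C, 9:-B, 10:-B, 11:-C, 12:-C
Rule 4 (eight consecutive points on the same side of the centre line) is satisfied at point 12.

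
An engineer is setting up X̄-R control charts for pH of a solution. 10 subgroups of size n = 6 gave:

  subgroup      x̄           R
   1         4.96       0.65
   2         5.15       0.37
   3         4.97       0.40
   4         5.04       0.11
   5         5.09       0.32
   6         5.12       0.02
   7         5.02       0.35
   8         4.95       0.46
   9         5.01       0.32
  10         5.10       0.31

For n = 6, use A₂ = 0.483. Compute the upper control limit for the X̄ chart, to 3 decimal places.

5.201

X̄̄ = (4.96 + 5.15 + 4.97 + 5.04 + 5.09 + 5.12 + 5.02 + 4.95 + 5.01 + 5.10) / 10 = 50.4100 / 10 = 5.0410
R̄ = (0.65 + 0.37 + 0.40 + 0.11 + 0.32 + 0.02 + 0.35 + 0.46 + 0.32 + 0.31) / 10 = 3.3100 / 10 = 0.3310
UCL = X̄̄ + A₂·R̄ = 5.0410 + 0.483 × 0.3310 = 5.2009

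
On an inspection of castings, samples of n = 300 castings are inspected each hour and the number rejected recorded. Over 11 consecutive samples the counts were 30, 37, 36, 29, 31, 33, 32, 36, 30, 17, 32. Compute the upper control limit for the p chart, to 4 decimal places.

p̄ = Σdᵢ / (k·n) = 343 / (11 × 300) = 0.10394
UCL = p̄ + 3·√(p̄(1−p̄)/n) = 0.10394 + 3 × √(0.10394×0.89606/300) = 0.10394 + 3 × 0.01762 = 0.15680

0.1568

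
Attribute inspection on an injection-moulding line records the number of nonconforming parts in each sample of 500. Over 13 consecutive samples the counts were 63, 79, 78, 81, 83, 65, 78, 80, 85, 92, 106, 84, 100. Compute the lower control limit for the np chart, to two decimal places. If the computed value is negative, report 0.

57.70

p̄ = Σdᵢ / (k·n) = 1074 / (13 × 500) = 0.16523
LCL = np̄ − 3·√(np̄(1−p̄)) = 82.6154 − 3 × 8.3045 = 57.7019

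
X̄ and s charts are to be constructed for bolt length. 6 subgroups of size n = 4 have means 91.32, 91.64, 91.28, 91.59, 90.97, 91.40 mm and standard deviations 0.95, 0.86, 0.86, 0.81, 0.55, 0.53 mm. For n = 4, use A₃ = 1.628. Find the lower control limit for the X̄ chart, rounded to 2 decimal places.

90.13

X̄̄ = (91.32 + 91.64 + 91.28 + 91.59 + 90.97 + 91.40) / 6 = 91.3667
s̄ = (0.95 + 0.86 + 0.86 + 0.81 + 0.55 + 0.53) / 6 = 0.7600
LCL = X̄̄ − A₃·s̄ = 91.3667 − 1.628 × 0.7600 = 90.1294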